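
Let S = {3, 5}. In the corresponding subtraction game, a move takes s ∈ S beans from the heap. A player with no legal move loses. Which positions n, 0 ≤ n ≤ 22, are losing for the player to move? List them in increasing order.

0, 1, 2, 8, 9, 10, 16, 17, 18

n :  0  1  2  3  4  5  6  7  8  9 10 11 12 13 14 15 16 17 18 19 20 21 22
G :  0  0  0  1  1  1  2  2  0  0  0  1  1  1  2  2  0  0  0  1  1  1  2
P-positions are exactly the n with G(n) = 0.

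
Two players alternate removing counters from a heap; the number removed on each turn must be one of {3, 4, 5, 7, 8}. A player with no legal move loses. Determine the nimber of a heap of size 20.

3

n :  0  1  2  3  4  5  6  7  8  9 10 11 12 13 14 15 16 17 18 19 20
G :  0  0  0  1  1  1  2  2  2  3  3  0  0  0  1  1  1  2  2  2  3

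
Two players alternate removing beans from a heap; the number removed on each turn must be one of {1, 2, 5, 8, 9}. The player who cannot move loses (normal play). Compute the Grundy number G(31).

G(0) = 0
G(1) = mex{0} = 1
G(2) = mex{1,0} = 2
G(3) = mex{2,1} = 0
G(4) = mex{0,2} = 1
G(5) = mex{1,0,0} = 2
G(6) = mex{2,1,1} = 0
G(7) = mex{0,2,2} = 1
G(8) = mex{1,0,0,0} = 2
G(9) = mex{2,1,1,1,0} = 3
G(10) = mex{3,2,2,2,1} = 0
G(11) = mex{0,3,0,0,2} = 1
G(12) = mex{1,0,1,1,0} = 2
G(13) = mex{2,1,2,2,1} = 0
G(14) = mex{0,2,3,0,2} = 1
G(15) = mex{1,0,0,1,0} = 2
G(16) = mex{2,1,1,2,1} = 0
G(17) = mex{0,2,2,3,2} = 1
G(18) = mex{1,0,0,0,3} = 2
G(19) = mex{2,1,1,1,0} = 3
G(20) = mex{3,2,2,2,1} = 0
G(21) = mex{0,3,0,0,2} = 1
G(22) = mex{1,0,1,1,0} = 2
G(23) = mex{2,1,2,2,1} = 0
G(24) = mex{0,2,3,0,2} = 1
G(25) = mex{1,0,0,1,0} = 2
G(26) = mex{2,1,1,2,1} = 0
G(27) = mex{0,2,2,3,2} = 1
G(28) = mex{1,0,0,0,3} = 2
G(29) = mex{2,1,1,1,0} = 3
G(30) = mex{3,2,2,2,1} = 0
G(31) = mex{0,3,0,0,2} = 1

1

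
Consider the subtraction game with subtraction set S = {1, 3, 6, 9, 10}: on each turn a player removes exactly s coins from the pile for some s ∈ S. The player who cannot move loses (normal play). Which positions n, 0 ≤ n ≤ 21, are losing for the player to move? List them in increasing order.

G(0) = 0
G(1) = mex{0} = 1
G(2) = mex{1} = 0
G(3) = mex{0,0} = 1
G(4) = mex{1,1} = 0
G(5) = mex{0,0} = 1
G(6) = mex{1,1,0} = 2
G(7) = mex{2,0,1} = 3
G(8) = mex{3,1,0} = 2
G(9) = mex{2,2,1,0} = 3
G(10) = mex{3,3,0,1,0} = 2
G(11) = mex{2,2,1,0,1} = 3
G(12) = mex{3,3,2,1,0} = 4
G(13) = mex{4,2,3,0,1} = 5
G(14) = mex{5,3,2,1,0} = 4
G(15) = mex{4,4,3,2,1} = 0
G(16) = mex{0,5,2,3,2} = 1
G(17) = mex{1,4,3,2,3} = 0
G(18) = mex{0,0,4,3,2} = 1
G(19) = mex{1,1,5,2,3} = 0
G(20) = mex{0,0,4,3,2} = 1
G(21) = mex{1,1,0,4,3} = 2
P-positions are exactly the n with G(n) = 0.

0, 2, 4, 15, 17, 19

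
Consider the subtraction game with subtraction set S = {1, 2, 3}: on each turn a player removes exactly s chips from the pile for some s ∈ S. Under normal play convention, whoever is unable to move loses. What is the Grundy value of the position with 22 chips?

n :  0  1  2  3  4  5  6  7  8  9 10 11 12 13 14 15 16 17 18 19 20 21 22
G :  0  1  2  3  0  1  2  3  0  1  2  3  0  1  2  3  0  1  2  3  0  1  2

2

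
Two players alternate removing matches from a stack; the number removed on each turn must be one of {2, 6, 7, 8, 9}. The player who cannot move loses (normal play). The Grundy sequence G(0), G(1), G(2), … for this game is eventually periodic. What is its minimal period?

G(0) = 0
G(1) = mex{} = 0
G(2) = mex{0} = 1
G(3) = mex{0} = 1
G(4) = mex{1} = 0
G(5) = mex{1} = 0
G(6) = mex{0,0} = 1
G(7) = mex{0,0,0} = 1
G(8) = mex{1,1,0,0} = 2
G(9) = mex{1,1,1,0,0} = 2
G(10) = mex{2,0,1,1,0} = 3
G(11) = mex{2,0,0,1,1} = 3
G(12) = mex{3,1,0,0,1} = 2
G(13) = mex{3,1,1,0,0} = 2
G(14) = mex{2,2,1,1,0} = 3
G(15) = mex{2,2,2,1,1} = 0
G(16) = mex{3,3,2,2,1} = 0
G(17) = mex{0,3,3,2,2} = 1
G(18) = mex{0,2,3,3,2} = 1
G(19) = mex{1,2,2,3,3} = 0
G(20) = mex{1,3,2,2,3} = 0
G(21) = mex{0,0,3,2,2} = 1
G(22) = mex{0,0,0,3,2} = 1
G(23) = mex{1,1,0,0,3} = 2
G(24) = mex{1,1,1,0,0} = 2
G(25) = mex{2,0,1,1,0} = 3
G(26) = mex{2,0,0,1,1} = 3
G(27) = mex{3,1,0,0,1} = 2
G(28) = mex{3,1,1,0,0} = 2
G(29) = mex{2,2,1,1,0} = 3
G(30) = mex{2,2,2,1,1} = 0
G(31) = mex{3,3,2,2,1} = 0
G(n+15) = G(n) holds for n = 0,…,8 (a full window of length max(S) = 9), so the sequence is purely periodic with period 15.

15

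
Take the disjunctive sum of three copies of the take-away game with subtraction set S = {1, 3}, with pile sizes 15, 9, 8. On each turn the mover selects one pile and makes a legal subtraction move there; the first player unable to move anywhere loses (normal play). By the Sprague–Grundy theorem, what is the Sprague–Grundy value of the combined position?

0

All piles use S = {1, 3}:
n :  0  1  2  3  4  5  6  7  8  9 10 11 12 13 14 15
G :  0  1  0  1  0  1  0  1  0  1  0  1  0  1  0  1
Pile A: G(15) = 1.
Pile B: G(9) = 1.
Pile C: G(8) = 0.
Combined Grundy value = 1 ⊕ 1 ⊕ 0 = 0.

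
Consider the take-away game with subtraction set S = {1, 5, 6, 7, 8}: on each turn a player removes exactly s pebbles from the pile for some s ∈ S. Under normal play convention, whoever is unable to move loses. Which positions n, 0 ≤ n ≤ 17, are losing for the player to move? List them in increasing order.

0, 2, 4, 13, 15, 17

G(0) = 0
G(1) = mex{0} = 1
G(2) = mex{1} = 0
G(3) = mex{0} = 1
G(4) = mex{1} = 0
G(5) = mex{0,0} = 1
G(6) = mex{1,1,0} = 2
G(7) = mex{2,0,1,0} = 3
G(8) = mex{3,1,0,1,0} = 2
G(9) = mex{2,0,1,0,1} = 3
G(10) = mex{3,1,0,1,0} = 2
G(11) = mex{2,2,1,0,1} = 3
G(12) = mex{3,3,2,1,0} = 4
G(13) = mex{4,2,3,2,1} = 0
G(14) = mex{0,3,2,3,2} = 1
G(15) = mex{1,2,3,2,3} = 0
G(16) = mex{0,3,2,3,2} = 1
G(17) = mex{1,4,3,2,3} = 0
P-positions are exactly the n with G(n) = 0.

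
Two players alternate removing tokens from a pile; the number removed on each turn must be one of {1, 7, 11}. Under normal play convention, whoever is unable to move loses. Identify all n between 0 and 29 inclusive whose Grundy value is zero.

G(0) = 0
G(1) = mex{0} = 1
G(2) = mex{1} = 0
G(3) = mex{0} = 1
G(4) = mex{1} = 0
G(5) = mex{0} = 1
G(6) = mex{1} = 0
G(7) = mex{0,0} = 1
G(8) = mex{1,1} = 0
G(9) = mex{0,0} = 1
G(10) = mex{1,1} = 0
G(11) = mex{0,0,0} = 1
G(12) = mex{1,1,1} = 0
G(13) = mex{0,0,0} = 1
G(14) = mex{1,1,1} = 0
G(15) = mex{0,0,0} = 1
G(16) = mex{1,1,1} = 0
G(17) = mex{0,0,0} = 1
G(18) = mex{1,1,1} = 0
G(19) = mex{0,0,0} = 1
G(20) = mex{1,1,1} = 0
G(21) = mex{0,0,0} = 1
G(22) = mex{1,1,1} = 0
G(23) = mex{0,0,0} = 1
G(24) = mex{1,1,1} = 0
G(25) = mex{0,0,0} = 1
G(26) = mex{1,1,1} = 0
G(27) = mex{0,0,0} = 1
G(28) = mex{1,1,1} = 0
G(29) = mex{0,0,0} = 1
P-positions are exactly the n with G(n) = 0.

0, 2, 4, 6, 8, 10, 12, 14, 16, 18, 20, 22, 24, 26, 28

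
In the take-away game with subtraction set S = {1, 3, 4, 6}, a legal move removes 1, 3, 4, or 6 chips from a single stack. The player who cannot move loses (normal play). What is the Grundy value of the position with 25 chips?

n :  0  1  2  3  4  5  6  7  8  9 10 11 12 13 14 15 16 17 18 19 20 21 22 23 24 25
G :  0  1  0  1  2  3  2  0  1  0  1  2  3  2  0  1  0  1  2  3  2  0  1  0  1  2

2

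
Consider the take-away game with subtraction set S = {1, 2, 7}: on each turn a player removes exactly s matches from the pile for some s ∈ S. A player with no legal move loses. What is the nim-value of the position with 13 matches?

1

n :  0  1  2  3  4  5  6  7  8  9 10 11 12 13
G :  0  1  2  0  1  2  0  1  2  0  1  2  0  1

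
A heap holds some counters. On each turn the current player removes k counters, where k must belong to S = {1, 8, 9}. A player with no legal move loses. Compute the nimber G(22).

n :  0  1  2  3  4  5  6  7  8  9 10 11 12 13 14 15 16 17 18 19 20 21 22
G :  0  1  0  1  0  1  0  1  2  3  2  3  2  3  2  3  0  1  0  1  0  1  0

0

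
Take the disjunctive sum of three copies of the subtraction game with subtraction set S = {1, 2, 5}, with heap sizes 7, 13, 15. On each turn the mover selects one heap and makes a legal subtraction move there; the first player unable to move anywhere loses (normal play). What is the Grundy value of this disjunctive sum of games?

0

All heaps use S = {1, 2, 5}:
n :  0  1  2  3  4  5  6  7  8  9 10 11 12 13 14 15
G :  0  1  2  0  1  2  0  1  2  0  1  2  0  1  2  0
Heap A: G(7) = 1.
Heap B: G(13) = 1.
Heap C: G(15) = 0.
Combined Grundy value = 1 ⊕ 1 ⊕ 0 = 0.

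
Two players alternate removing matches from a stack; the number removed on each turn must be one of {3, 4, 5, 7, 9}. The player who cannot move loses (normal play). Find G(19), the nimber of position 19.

2

G(0) = 0
G(1) = mex{} = 0
G(2) = mex{} = 0
G(3) = mex{0} = 1
G(4) = mex{0,0} = 1
G(5) = mex{0,0,0} = 1
G(6) = mex{1,0,0} = 2
G(7) = mex{1,1,0,0} = 2
G(8) = mex{1,1,1,0} = 2
G(9) = mex{2,1,1,0,0} = 3
G(10) = mex{2,2,1,1,0} = 3
G(11) = mex{2,2,2,1,0} = 3
G(12) = mex{3,2,2,1,1} = 0
G(13) = mex{3,3,2,2,1} = 0
G(14) = mex{3,3,3,2,1} = 0
G(15) = mex{0,3,3,2,2} = 1
G(16) = mex{0,0,3,3,2} = 1
G(17) = mex{0,0,0,3,2} = 1
G(18) = mex{1,0,0,3,3} = 2
G(19) = mex{1,1,0,0,3} = 2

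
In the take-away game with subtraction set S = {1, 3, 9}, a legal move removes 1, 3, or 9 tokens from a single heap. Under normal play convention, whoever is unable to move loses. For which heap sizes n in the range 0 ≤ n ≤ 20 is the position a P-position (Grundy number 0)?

0, 2, 4, 6, 8, 10, 12, 14, 16, 18, 20

n :  0  1  2  3  4  5  6  7  8  9 10 11 12 13 14 15 16 17 18 19 20
G :  0  1  0  1  0  1  0  1  0  1  0  1  0  1  0  1  0  1  0  1  0
P-positions are exactly the n with G(n) = 0.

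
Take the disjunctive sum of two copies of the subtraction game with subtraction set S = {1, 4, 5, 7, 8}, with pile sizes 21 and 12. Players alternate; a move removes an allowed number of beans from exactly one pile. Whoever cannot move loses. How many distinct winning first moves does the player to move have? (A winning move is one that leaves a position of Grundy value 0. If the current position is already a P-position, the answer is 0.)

All piles use S = {1, 4, 5, 7, 8}:
G(0) = 0
G(1) = mex{0} = 1
G(2) = mex{1} = 0
G(3) = mex{0} = 1
G(4) = mex{1,0} = 2
G(5) = mex{2,1,0} = 3
G(6) = mex{3,0,1} = 2
G(7) = mex{2,1,0,0} = 3
G(8) = mex{3,2,1,1,0} = 4
G(9) = mex{4,3,2,0,1} = 5
G(10) = mex{5,2,3,1,0} = 4
G(11) = mex{4,3,2,2,1} = 0
G(12) = mex{0,4,3,3,2} = 1
G(13) = mex{1,5,4,2,3} = 0
G(14) = mex{0,4,5,3,2} = 1
G(15) = mex{1,0,4,4,3} = 2
G(16) = mex{2,1,0,5,4} = 3
G(17) = mex{3,0,1,4,5} = 2
G(18) = mex{2,1,0,0,4} = 3
G(19) = mex{3,2,1,1,0} = 4
G(20) = mex{4,3,2,0,1} = 5
G(21) = mex{5,2,3,1,0} = 4
Pile A: G(21) = 4.
Pile B: G(12) = 1.
Combined Grundy value = 4 ⊕ 1 = 5.
A winning move leaves total XOR = 0, i.e. changes one component's Grundy value g to g ⊕ X where X is the current total.
Pile A: need g' = 4⊕5 = 1. Options: 21−1→G=5, 21−4→G=2, 21−5→G=3, 21−7→G=1, 21−8→G=0. Hits: 1.
Pile B: need g' = 1⊕5 = 4. Options: 12−1→G=0, 12−4→G=4, 12−5→G=3, 12−7→G=3, 12−8→G=2. Hits: 1.

2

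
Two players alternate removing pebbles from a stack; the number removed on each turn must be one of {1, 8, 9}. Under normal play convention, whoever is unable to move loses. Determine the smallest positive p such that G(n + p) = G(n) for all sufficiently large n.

16

G(0) = 0
G(1) = mex{0} = 1
G(2) = mex{1} = 0
G(3) = mex{0} = 1
G(4) = mex{1} = 0
G(5) = mex{0} = 1
G(6) = mex{1} = 0
G(7) = mex{0} = 1
G(8) = mex{1,0} = 2
G(9) = mex{2,1,0} = 3
G(10) = mex{3,0,1} = 2
G(11) = mex{2,1,0} = 3
G(12) = mex{3,0,1} = 2
G(13) = mex{2,1,0} = 3
G(14) = mex{3,0,1} = 2
G(15) = mex{2,1,0} = 3
G(16) = mex{3,2,1} = 0
G(17) = mex{0,3,2} = 1
G(18) = mex{1,2,3} = 0
G(19) = mex{0,3,2} = 1
G(20) = mex{1,2,3} = 0
G(21) = mex{0,3,2} = 1
G(22) = mex{1,2,3} = 0
G(23) = mex{0,3,2} = 1
G(24) = mex{1,0,3} = 2
G(25) = mex{2,1,0} = 3
G(26) = mex{3,0,1} = 2
G(27) = mex{2,1,0} = 3
G(28) = mex{3,0,1} = 2
G(29) = mex{2,1,0} = 3
G(30) = mex{3,0,1} = 2
G(31) = mex{2,1,0} = 3
G(32) = mex{3,2,1} = 0
G(33) = mex{0,3,2} = 1
G(n+16) = G(n) holds for n = 0,…,8 (a full window of length max(S) = 9), so the sequence is purely periodic with period 16.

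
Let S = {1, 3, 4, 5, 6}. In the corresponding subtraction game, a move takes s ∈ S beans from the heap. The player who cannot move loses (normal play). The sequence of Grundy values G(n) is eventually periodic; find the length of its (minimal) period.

G(0) = 0
G(1) = mex{0} = 1
G(2) = mex{1} = 0
G(3) = mex{0,0} = 1
G(4) = mex{1,1,0} = 2
G(5) = mex{2,0,1,0} = 3
G(6) = mex{3,1,0,1,0} = 2
G(7) = mex{2,2,1,0,1} = 3
G(8) = mex{3,3,2,1,0} = 4
G(9) = mex{4,2,3,2,1} = 0
G(10) = mex{0,3,2,3,2} = 1
G(11) = mex{1,4,3,2,3} = 0
G(12) = mex{0,0,4,3,2} = 1
G(13) = mex{1,1,0,4,3} = 2
G(14) = mex{2,0,1,0,4} = 3
G(15) = mex{3,1,0,1,0} = 2
G(16) = mex{2,2,1,0,1} = 3
G(17) = mex{3,3,2,1,0} = 4
G(18) = mex{4,2,3,2,1} = 0
G(19) = mex{0,3,2,3,2} = 1
G(n+9) = G(n) holds for n = 0,…,5 (a full window of length max(S) = 6), so the sequence is purely periodic with period 9.

9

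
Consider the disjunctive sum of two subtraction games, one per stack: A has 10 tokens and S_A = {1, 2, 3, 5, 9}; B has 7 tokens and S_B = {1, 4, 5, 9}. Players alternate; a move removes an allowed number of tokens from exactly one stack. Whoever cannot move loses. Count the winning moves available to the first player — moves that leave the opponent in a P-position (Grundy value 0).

Stack A, S = {1, 2, 3, 5, 9}:
n :  0  1  2  3  4  5  6  7  8  9 10
G :  0  1  2  3  0  1  2  3  0  1  2
G_A(10) = 2.
Stack B, S = {1, 4, 5, 9}:
n : 0 1 2 3 4 5 6 7
G : 0 1 0 1 2 3 2 3
G_B(7) = 3.
Combined Grundy value = 2 ⊕ 3 = 1.
A winning move leaves total XOR = 0, i.e. changes one component's Grundy value g to g ⊕ X where X is the current total.
Stack A: need g' = 2⊕1 = 3. Options: 10−1→G=1, 10−2→G=0, 10−3→G=3, 10−5→G=1, 10−9→G=1. Hits: 1.
Stack B: need g' = 3⊕1 = 2. Options: 7−1→G=2, 7−4→G=1, 7−5→G=0. Hits: 1.

2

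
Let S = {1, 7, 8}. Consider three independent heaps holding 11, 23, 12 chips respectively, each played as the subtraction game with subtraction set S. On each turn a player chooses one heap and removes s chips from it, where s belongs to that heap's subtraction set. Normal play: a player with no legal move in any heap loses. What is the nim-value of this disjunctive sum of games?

3

All heaps use S = {1, 7, 8}:
G(0) = 0
G(1) = mex{0} = 1
G(2) = mex{1} = 0
G(3) = mex{0} = 1
G(4) = mex{1} = 0
G(5) = mex{0} = 1
G(6) = mex{1} = 0
G(7) = mex{0,0} = 1
G(8) = mex{1,1,0} = 2
G(9) = mex{2,0,1} = 3
G(10) = mex{3,1,0} = 2
G(11) = mex{2,0,1} = 3
G(12) = mex{3,1,0} = 2
G(13) = mex{2,0,1} = 3
G(14) = mex{3,1,0} = 2
G(15) = mex{2,2,1} = 0
G(16) = mex{0,3,2} = 1
G(17) = mex{1,2,3} = 0
G(18) = mex{0,3,2} = 1
G(19) = mex{1,2,3} = 0
G(20) = mex{0,3,2} = 1
G(21) = mex{1,2,3} = 0
G(22) = mex{0,0,2} = 1
G(23) = mex{1,1,0} = 2
Heap A: G(11) = 3.
Heap B: G(23) = 2.
Heap C: G(12) = 2.
Combined Grundy value = 3 ⊕ 2 ⊕ 2 = 3.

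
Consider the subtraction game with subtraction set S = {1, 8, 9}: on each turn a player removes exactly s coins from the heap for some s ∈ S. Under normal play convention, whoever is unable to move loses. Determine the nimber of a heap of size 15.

G(0) = 0
G(1) = mex{0} = 1
G(2) = mex{1} = 0
G(3) = mex{0} = 1
G(4) = mex{1} = 0
G(5) = mex{0} = 1
G(6) = mex{1} = 0
G(7) = mex{0} = 1
G(8) = mex{1,0} = 2
G(9) = mex{2,1,0} = 3
G(10) = mex{3,0,1} = 2
G(11) = mex{2,1,0} = 3
G(12) = mex{3,0,1} = 2
G(13) = mex{2,1,0} = 3
G(14) = mex{3,0,1} = 2
G(15) = mex{2,1,0} = 3

3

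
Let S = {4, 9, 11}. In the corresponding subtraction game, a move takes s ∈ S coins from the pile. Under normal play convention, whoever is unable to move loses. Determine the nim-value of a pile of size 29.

G(0) = 0
G(1) = mex{} = 0
G(2) = mex{} = 0
G(3) = mex{} = 0
G(4) = mex{0} = 1
G(5) = mex{0} = 1
G(6) = mex{0} = 1
G(7) = mex{0} = 1
G(8) = mex{1} = 0
G(9) = mex{1,0} = 2
G(10) = mex{1,0} = 2
G(11) = mex{1,0,0} = 2
G(12) = mex{0,0,0} = 1
G(13) = mex{2,1,0} = 3
G(14) = mex{2,1,0} = 3
G(15) = mex{2,1,1} = 0
G(16) = mex{1,1,1} = 0
G(17) = mex{3,0,1} = 2
G(18) = mex{3,2,1} = 0
G(19) = mex{0,2,0} = 1
G(20) = mex{0,2,2} = 1
G(21) = mex{2,1,2} = 0
G(22) = mex{0,3,2} = 1
G(23) = mex{1,3,1} = 0
G(24) = mex{1,0,3} = 2
G(25) = mex{0,0,3} = 1
G(26) = mex{1,2,0} = 3
G(27) = mex{0,0,0} = 1
G(28) = mex{2,1,2} = 0
G(29) = mex{1,1,0} = 2

2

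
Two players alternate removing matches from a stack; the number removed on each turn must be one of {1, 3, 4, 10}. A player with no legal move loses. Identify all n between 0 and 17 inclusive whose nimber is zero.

0, 2, 7, 9, 14, 16

n :  0  1  2  3  4  5  6  7  8  9 10 11 12 13 14 15 16 17
G :  0  1  0  1  2  3  2  0  1  0  1  2  3  2  0  1  0  1
P-positions are exactly the n with G(n) = 0.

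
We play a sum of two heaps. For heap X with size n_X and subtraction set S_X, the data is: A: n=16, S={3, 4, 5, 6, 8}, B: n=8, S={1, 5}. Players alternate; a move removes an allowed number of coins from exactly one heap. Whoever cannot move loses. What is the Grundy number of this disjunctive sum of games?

1

Heap A, S = {3, 4, 5, 6, 8}:
G(0) = 0
G(1) = mex{} = 0
G(2) = mex{} = 0
G(3) = mex{0} = 1
G(4) = mex{0,0} = 1
G(5) = mex{0,0,0} = 1
G(6) = mex{1,0,0,0} = 2
G(7) = mex{1,1,0,0} = 2
G(8) = mex{1,1,1,0,0} = 2
G(9) = mex{2,1,1,1,0} = 3
G(10) = mex{2,2,1,1,0} = 3
G(11) = mex{2,2,2,1,1} = 0
G(12) = mex{3,2,2,2,1} = 0
G(13) = mex{3,3,2,2,1} = 0
G(14) = mex{0,3,3,2,2} = 1
G(15) = mex{0,0,3,3,2} = 1
G(16) = mex{0,0,0,3,2} = 1
G_A(16) = 1.
Heap B, S = {1, 5}:
n : 0 1 2 3 4 5 6 7 8
G : 0 1 0 1 0 1 0 1 0
G_B(8) = 0.
Combined Grundy value = 1 ⊕ 0 = 1.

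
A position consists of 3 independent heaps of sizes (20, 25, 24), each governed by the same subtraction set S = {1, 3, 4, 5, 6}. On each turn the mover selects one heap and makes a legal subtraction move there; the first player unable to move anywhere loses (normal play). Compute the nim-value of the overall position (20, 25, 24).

1

All heaps use S = {1, 3, 4, 5, 6}:
n :  0  1  2  3  4  5  6  7  8  9 10 11 12 13 14 15 16 17 18 19 20 21 22 23 24 25
G :  0  1  0  1  2  3  2  3  4  0  1  0  1  2  3  2  3  4  0  1  0  1  2  3  2  3
Heap A: G(20) = 0.
Heap B: G(25) = 3.
Heap C: G(24) = 2.
Combined Grundy value = 0 ⊕ 3 ⊕ 2 = 1.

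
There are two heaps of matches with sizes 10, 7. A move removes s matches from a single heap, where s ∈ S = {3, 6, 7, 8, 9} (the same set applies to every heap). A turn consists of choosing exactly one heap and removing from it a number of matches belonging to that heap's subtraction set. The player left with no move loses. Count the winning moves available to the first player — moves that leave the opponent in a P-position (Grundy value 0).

All heaps use S = {3, 6, 7, 8, 9}:
n :  0  1  2  3  4  5  6  7  8  9 10
G :  0  0  0  1  1  1  2  2  2  3  3
Heap A: G(10) = 3.
Heap B: G(7) = 2.
Combined Grundy value = 3 ⊕ 2 = 1.
A winning move leaves total XOR = 0, i.e. changes one component's Grundy value g to g ⊕ X where X is the current total.
Heap A: need g' = 3⊕1 = 2. Options: 10−3→G=2, 10−6→G=1, 10−7→G=1, 10−8→G=0, 10−9→G=0. Hits: 1.
Heap B: need g' = 2⊕1 = 3. Options: 7−3→G=1, 7−6→G=0, 7−7→G=0. Hits: 0.

1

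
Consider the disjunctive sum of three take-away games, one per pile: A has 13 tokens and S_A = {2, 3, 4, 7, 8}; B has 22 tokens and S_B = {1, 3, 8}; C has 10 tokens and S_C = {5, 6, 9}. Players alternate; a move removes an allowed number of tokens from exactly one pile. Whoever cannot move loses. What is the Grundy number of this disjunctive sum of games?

Pile A, S = {2, 3, 4, 7, 8}:
n :  0  1  2  3  4  5  6  7  8  9 10 11 12 13
G :  0  0  1  1  2  2  0  3  1  4  2  0  0  1
G_A(13) = 1.
Pile B, S = {1, 3, 8}:
G(0) = 0
G(1) = mex{0} = 1
G(2) = mex{1} = 0
G(3) = mex{0,0} = 1
G(4) = mex{1,1} = 0
G(5) = mex{0,0} = 1
G(6) = mex{1,1} = 0
G(7) = mex{0,0} = 1
G(8) = mex{1,1,0} = 2
G(9) = mex{2,0,1} = 3
G(10) = mex{3,1,0} = 2
G(11) = mex{2,2,1} = 0
G(12) = mex{0,3,0} = 1
G(13) = mex{1,2,1} = 0
G(14) = mex{0,0,0} = 1
G(15) = mex{1,1,1} = 0
G(16) = mex{0,0,2} = 1
G(17) = mex{1,1,3} = 0
G(18) = mex{0,0,2} = 1
G(19) = mex{1,1,0} = 2
G(20) = mex{2,0,1} = 3
G(21) = mex{3,1,0} = 2
G(22) = mex{2,2,1} = 0
G_B(22) = 0.
Pile C, S = {5, 6, 9}:
n :  0  1  2  3  4  5  6  7  8  9 10
G :  0  0  0  0  0  1  1  1  1  1  2
G_C(10) = 2.
Combined Grundy value = 1 ⊕ 0 ⊕ 2 = 3.

3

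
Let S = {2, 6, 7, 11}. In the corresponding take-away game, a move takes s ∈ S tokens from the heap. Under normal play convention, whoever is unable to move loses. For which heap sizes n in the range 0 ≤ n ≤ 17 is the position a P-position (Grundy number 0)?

n :  0  1  2  3  4  5  6  7  8  9 10 11 12 13 14 15 16 17
G :  0  0  1  1  0  0  1  1  2  0  3  1  2  0  0  1  1  0
P-positions are exactly the n with G(n) = 0.

0, 1, 4, 5, 9, 13, 14, 17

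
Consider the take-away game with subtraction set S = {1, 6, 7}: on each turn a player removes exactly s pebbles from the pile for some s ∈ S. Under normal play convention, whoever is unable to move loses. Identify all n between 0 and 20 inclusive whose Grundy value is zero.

0, 2, 4, 12, 14, 16

n :  0  1  2  3  4  5  6  7  8  9 10 11 12 13 14 15 16 17 18 19 20
G :  0  1  0  1  0  1  2  3  2  3  2  3  0  1  0  1  0  1  2  3  2
P-positions are exactly the n with G(n) = 0.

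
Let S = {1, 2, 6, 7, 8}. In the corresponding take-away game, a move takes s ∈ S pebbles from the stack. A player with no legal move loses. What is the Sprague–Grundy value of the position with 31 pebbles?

4

n :  0  1  2  3  4  5  6  7  8  9 10 11 12 13 14 15 16 17 18 19 20 21 22 23 24 25 26 27 28 29 30 31
G :  0  1  2  0  1  2  3  4  5  3  4  5  0  1  2  0  1  2  3  4  5  3  4  5  0  1  2  0  1  2  3  4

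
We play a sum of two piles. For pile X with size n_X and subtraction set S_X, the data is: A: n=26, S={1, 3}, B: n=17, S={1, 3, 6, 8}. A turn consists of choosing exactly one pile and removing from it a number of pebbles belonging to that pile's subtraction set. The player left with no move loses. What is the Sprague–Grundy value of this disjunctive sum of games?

Pile A, S = {1, 3}:
n :  0  1  2  3  4  5  6  7  8  9 10 11 12 13 14 15 16 17 18 19 20 21 22 23 24 25 26
G :  0  1  0  1  0  1  0  1  0  1  0  1  0  1  0  1  0  1  0  1  0  1  0  1  0  1  0
G_A(26) = 0.
Pile B, S = {1, 3, 6, 8}:
n :  0  1  2  3  4  5  6  7  8  9 10 11 12 13 14 15 16 17
G :  0  1  0  1  0  1  2  3  2  0  1  0  1  0  1  2  3  2
G_B(17) = 2.
Combined Grundy value = 0 ⊕ 2 = 2.

2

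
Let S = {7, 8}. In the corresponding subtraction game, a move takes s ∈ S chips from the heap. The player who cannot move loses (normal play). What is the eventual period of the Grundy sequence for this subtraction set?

15

G(0) = 0
G(1) = mex{} = 0
G(2) = mex{} = 0
G(3) = mex{} = 0
G(4) = mex{} = 0
G(5) = mex{} = 0
G(6) = mex{} = 0
G(7) = mex{0} = 1
G(8) = mex{0,0} = 1
G(9) = mex{0,0} = 1
G(10) = mex{0,0} = 1
G(11) = mex{0,0} = 1
G(12) = mex{0,0} = 1
G(13) = mex{0,0} = 1
G(14) = mex{1,0} = 2
G(15) = mex{1,1} = 0
G(16) = mex{1,1} = 0
G(17) = mex{1,1} = 0
G(18) = mex{1,1} = 0
G(19) = mex{1,1} = 0
G(20) = mex{1,1} = 0
G(21) = mex{2,1} = 0
G(22) = mex{0,2} = 1
G(23) = mex{0,0} = 1
G(24) = mex{0,0} = 1
G(25) = mex{0,0} = 1
G(26) = mex{0,0} = 1
G(27) = mex{0,0} = 1
G(28) = mex{0,0} = 1
G(29) = mex{1,0} = 2
G(30) = mex{1,1} = 0
G(31) = mex{1,1} = 0
G(n+15) = G(n) holds for n = 0,…,7 (a full window of length max(S) = 8), so the sequence is purely periodic with period 15.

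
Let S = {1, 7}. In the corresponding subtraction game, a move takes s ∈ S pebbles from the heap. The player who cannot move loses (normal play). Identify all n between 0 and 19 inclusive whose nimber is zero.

0, 2, 4, 6, 8, 10, 12, 14, 16, 18

n :  0  1  2  3  4  5  6  7  8  9 10 11 12 13 14 15 16 17 18 19
G :  0  1  0  1  0  1  0  1  0  1  0  1  0  1  0  1  0  1  0  1
P-positions are exactly the n with G(n) = 0.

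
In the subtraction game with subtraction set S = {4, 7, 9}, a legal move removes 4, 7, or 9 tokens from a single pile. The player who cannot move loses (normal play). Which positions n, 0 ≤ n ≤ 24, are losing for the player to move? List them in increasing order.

0, 1, 2, 3, 13, 14, 15, 16

n :  0  1  2  3  4  5  6  7  8  9 10 11 12 13 14 15 16 17 18 19 20 21 22 23 24
G :  0  0  0  0  1  1  1  1  2  2  2  2  3  0  0  0  0  1  1  1  1  2  2  2  2
P-positions are exactly the n with G(n) = 0.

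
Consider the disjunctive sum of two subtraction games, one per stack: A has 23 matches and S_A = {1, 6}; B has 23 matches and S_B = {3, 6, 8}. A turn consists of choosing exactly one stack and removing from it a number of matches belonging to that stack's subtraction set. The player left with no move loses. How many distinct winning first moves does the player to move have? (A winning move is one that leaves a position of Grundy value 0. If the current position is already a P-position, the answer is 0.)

0

Stack A, S = {1, 6}:
n :  0  1  2  3  4  5  6  7  8  9 10 11 12 13 14 15 16 17 18 19 20 21 22 23
G :  0  1  0  1  0  1  2  0  1  0  1  0  1  2  0  1  0  1  0  1  2  0  1  0
G_A(23) = 0.
Stack B, S = {3, 6, 8}:
G(0) = 0
G(1) = mex{} = 0
G(2) = mex{} = 0
G(3) = mex{0} = 1
G(4) = mex{0} = 1
G(5) = mex{0} = 1
G(6) = mex{1,0} = 2
G(7) = mex{1,0} = 2
G(8) = mex{1,0,0} = 2
G(9) = mex{2,1,0} = 3
G(10) = mex{2,1,0} = 3
G(11) = mex{2,1,1} = 0
G(12) = mex{3,2,1} = 0
G(13) = mex{3,2,1} = 0
G(14) = mex{0,2,2} = 1
G(15) = mex{0,3,2} = 1
G(16) = mex{0,3,2} = 1
G(17) = mex{1,0,3} = 2
G(18) = mex{1,0,3} = 2
G(19) = mex{1,0,0} = 2
G(20) = mex{2,1,0} = 3
G(21) = mex{2,1,0} = 3
G(22) = mex{2,1,1} = 0
G(23) = mex{3,2,1} = 0
G_B(23) = 0.
Combined Grundy value = 0 ⊕ 0 = 0.
A winning move leaves total XOR = 0, i.e. changes one component's Grundy value g to g ⊕ X where X is the current total.
Stack A: target g' = 0⊕0 = 0, but every legal move changes the Grundy value (mex property), so 0 moves.
Stack B: target g' = 0⊕0 = 0, but every legal move changes the Grundy value (mex property), so 0 moves.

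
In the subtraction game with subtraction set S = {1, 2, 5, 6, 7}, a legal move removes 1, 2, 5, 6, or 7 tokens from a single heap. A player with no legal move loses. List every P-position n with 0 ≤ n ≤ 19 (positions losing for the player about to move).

0, 3, 11, 14

n :  0  1  2  3  4  5  6  7  8  9 10 11 12 13 14 15 16 17 18 19
G :  0  1  2  0  1  2  3  4  5  3  4  0  1  2  0  1  2  3  4  5
P-positions are exactly the n with G(n) = 0.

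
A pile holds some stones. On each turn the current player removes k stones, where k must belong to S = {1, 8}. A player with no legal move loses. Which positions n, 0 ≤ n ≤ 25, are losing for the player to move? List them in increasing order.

0, 2, 4, 6, 9, 11, 13, 15, 18, 20, 22, 24

n :  0  1  2  3  4  5  6  7  8  9 10 11 12 13 14 15 16 17 18 19 20 21 22 23 24 25
G :  0  1  0  1  0  1  0  1  2  0  1  0  1  0  1  0  1  2  0  1  0  1  0  1  0  1
P-positions are exactly the n with G(n) = 0.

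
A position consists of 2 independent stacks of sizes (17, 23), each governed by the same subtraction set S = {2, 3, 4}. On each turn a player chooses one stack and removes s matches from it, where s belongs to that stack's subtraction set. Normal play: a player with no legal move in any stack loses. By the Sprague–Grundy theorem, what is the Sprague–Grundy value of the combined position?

0

All stacks use S = {2, 3, 4}:
G(0) = 0
G(1) = mex{} = 0
G(2) = mex{0} = 1
G(3) = mex{0,0} = 1
G(4) = mex{1,0,0} = 2
G(5) = mex{1,1,0} = 2
G(6) = mex{2,1,1} = 0
G(7) = mex{2,2,1} = 0
G(8) = mex{0,2,2} = 1
G(9) = mex{0,0,2} = 1
G(10) = mex{1,0,0} = 2
G(11) = mex{1,1,0} = 2
G(12) = mex{2,1,1} = 0
G(13) = mex{2,2,1} = 0
G(14) = mex{0,2,2} = 1
G(15) = mex{0,0,2} = 1
G(16) = mex{1,0,0} = 2
G(17) = mex{1,1,0} = 2
G(18) = mex{2,1,1} = 0
G(19) = mex{2,2,1} = 0
G(20) = mex{0,2,2} = 1
G(21) = mex{0,0,2} = 1
G(22) = mex{1,0,0} = 2
G(23) = mex{1,1,0} = 2
Stack A: G(17) = 2.
Stack B: G(23) = 2.
Combined Grundy value = 2 ⊕ 2 = 0.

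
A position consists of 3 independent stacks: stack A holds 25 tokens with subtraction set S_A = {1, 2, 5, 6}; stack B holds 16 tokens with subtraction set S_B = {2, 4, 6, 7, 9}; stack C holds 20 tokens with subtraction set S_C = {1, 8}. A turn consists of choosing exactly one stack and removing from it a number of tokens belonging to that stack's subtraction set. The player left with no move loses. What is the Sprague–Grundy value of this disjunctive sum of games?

3

Stack A, S = {1, 2, 5, 6}:
n :  0  1  2  3  4  5  6  7  8  9 10 11 12 13 14 15 16 17 18 19 20 21 22 23 24 25
G :  0  1  2  0  1  2  3  0  1  2  0  1  2  3  0  1  2  0  1  2  3  0  1  2  0  1
G_A(25) = 1.
Stack B, S = {2, 4, 6, 7, 9}:
G(0) = 0
G(1) = mex{} = 0
G(2) = mex{0} = 1
G(3) = mex{0} = 1
G(4) = mex{1,0} = 2
G(5) = mex{1,0} = 2
G(6) = mex{2,1,0} = 3
G(7) = mex{2,1,0,0} = 3
G(8) = mex{3,2,1,0} = 4
G(9) = mex{3,2,1,1,0} = 4
G(10) = mex{4,3,2,1,0} = 5
G(11) = mex{4,3,2,2,1} = 0
G(12) = mex{5,4,3,2,1} = 0
G(13) = mex{0,4,3,3,2} = 1
G(14) = mex{0,5,4,3,2} = 1
G(15) = mex{1,0,4,4,3} = 2
G(16) = mex{1,0,5,4,3} = 2
G_B(16) = 2.
Stack C, S = {1, 8}:
n :  0  1  2  3  4  5  6  7  8  9 10 11 12 13 14 15 16 17 18 19 20
G :  0  1  0  1  0  1  0  1  2  0  1  0  1  0  1  0  1  2  0  1  0
G_C(20) = 0.
Combined Grundy value = 1 ⊕ 2 ⊕ 0 = 3.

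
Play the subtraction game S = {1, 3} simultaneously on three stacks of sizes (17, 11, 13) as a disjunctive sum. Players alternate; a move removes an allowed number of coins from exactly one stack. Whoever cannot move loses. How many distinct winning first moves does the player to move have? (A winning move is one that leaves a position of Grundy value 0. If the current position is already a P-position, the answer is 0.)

All stacks use S = {1, 3}:
G(0) = 0
G(1) = mex{0} = 1
G(2) = mex{1} = 0
G(3) = mex{0,0} = 1
G(4) = mex{1,1} = 0
G(5) = mex{0,0} = 1
G(6) = mex{1,1} = 0
G(7) = mex{0,0} = 1
G(8) = mex{1,1} = 0
G(9) = mex{0,0} = 1
G(10) = mex{1,1} = 0
G(11) = mex{0,0} = 1
G(12) = mex{1,1} = 0
G(13) = mex{0,0} = 1
G(14) = mex{1,1} = 0
G(15) = mex{0,0} = 1
G(16) = mex{1,1} = 0
G(17) = mex{0,0} = 1
Stack A: G(17) = 1.
Stack B: G(11) = 1.
Stack C: G(13) = 1.
Combined Grundy value = 1 ⊕ 1 ⊕ 1 = 1.
A winning move leaves total XOR = 0, i.e. changes one component's Grundy value g to g ⊕ X where X is the current total.
Stack A: need g' = 1⊕1 = 0. Options: 17−1→G=0, 17−3→G=0. Hits: 2.
Stack B: need g' = 1⊕1 = 0. Options: 11−1→G=0, 11−3→G=0. Hits: 2.
Stack C: need g' = 1⊕1 = 0. Options: 13−1→G=0, 13−3→G=0. Hits: 2.

6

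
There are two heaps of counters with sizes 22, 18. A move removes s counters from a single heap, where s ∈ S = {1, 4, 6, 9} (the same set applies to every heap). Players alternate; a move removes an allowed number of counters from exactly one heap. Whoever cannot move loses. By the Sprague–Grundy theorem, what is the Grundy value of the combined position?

1

All heaps use S = {1, 4, 6, 9}:
G(0) = 0
G(1) = mex{0} = 1
G(2) = mex{1} = 0
G(3) = mex{0} = 1
G(4) = mex{1,0} = 2
G(5) = mex{2,1} = 0
G(6) = mex{0,0,0} = 1
G(7) = mex{1,1,1} = 0
G(8) = mex{0,2,0} = 1
G(9) = mex{1,0,1,0} = 2
G(10) = mex{2,1,2,1} = 0
G(11) = mex{0,0,0,0} = 1
G(12) = mex{1,1,1,1} = 0
G(13) = mex{0,2,0,2} = 1
G(14) = mex{1,0,1,0} = 2
G(15) = mex{2,1,2,1} = 0
G(16) = mex{0,0,0,0} = 1
G(17) = mex{1,1,1,1} = 0
G(18) = mex{0,2,0,2} = 1
G(19) = mex{1,0,1,0} = 2
G(20) = mex{2,1,2,1} = 0
G(21) = mex{0,0,0,0} = 1
G(22) = mex{1,1,1,1} = 0
Heap A: G(22) = 0.
Heap B: G(18) = 1.
Combined Grundy value = 0 ⊕ 1 = 1.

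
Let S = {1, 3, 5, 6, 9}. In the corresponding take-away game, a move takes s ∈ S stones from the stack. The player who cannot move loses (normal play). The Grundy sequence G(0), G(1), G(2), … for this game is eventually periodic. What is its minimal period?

12

n :  0  1  2  3  4  5  6  7  8  9 10 11 12 13 14 15 16 17 18 19 20 21 22 23 24 25
G :  0  1  0  1  0  1  2  3  2  3  2  3  0  1  0  1  0  1  2  3  2  3  2  3  0  1
G(n+12) = G(n) holds for n = 0,…,8 (a full window of length max(S) = 9), so the sequence is purely periodic with period 12.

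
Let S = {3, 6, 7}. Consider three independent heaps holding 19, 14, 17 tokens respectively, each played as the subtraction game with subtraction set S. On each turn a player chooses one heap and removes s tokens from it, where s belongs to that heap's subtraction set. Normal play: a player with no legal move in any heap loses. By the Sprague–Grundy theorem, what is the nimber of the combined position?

0

All heaps use S = {3, 6, 7}:
n :  0  1  2  3  4  5  6  7  8  9 10 11 12 13 14 15 16 17 18 19
G :  0  0  0  1  1  1  2  2  2  3  0  0  0  1  1  1  2  2  2  3
Heap A: G(19) = 3.
Heap B: G(14) = 1.
Heap C: G(17) = 2.
Combined Grundy value = 3 ⊕ 1 ⊕ 2 = 0.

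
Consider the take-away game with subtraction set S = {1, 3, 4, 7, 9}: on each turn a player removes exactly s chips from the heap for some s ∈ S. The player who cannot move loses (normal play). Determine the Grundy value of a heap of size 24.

0

n :  0  1  2  3  4  5  6  7  8  9 10 11 12 13 14 15 16 17 18 19 20 21 22 23 24
G :  0  1  0  1  2  3  2  3  0  1  0  1  2  3  2  3  0  1  0  1  2  3  2  3  0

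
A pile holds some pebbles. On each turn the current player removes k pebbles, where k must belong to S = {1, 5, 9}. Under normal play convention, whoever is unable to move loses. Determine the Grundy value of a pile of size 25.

n :  0  1  2  3  4  5  6  7  8  9 10 11 12 13 14 15 16 17 18 19 20 21 22 23 24 25
G :  0  1  0  1  0  1  0  1  0  1  0  1  0  1  0  1  0  1  0  1  0  1  0  1  0  1

1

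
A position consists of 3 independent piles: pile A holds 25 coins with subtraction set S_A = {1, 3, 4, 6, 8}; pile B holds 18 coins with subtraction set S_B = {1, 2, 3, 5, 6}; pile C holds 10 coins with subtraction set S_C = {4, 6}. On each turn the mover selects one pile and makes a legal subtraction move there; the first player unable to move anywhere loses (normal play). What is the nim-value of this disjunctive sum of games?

Pile A, S = {1, 3, 4, 6, 8}:
G(0) = 0
G(1) = mex{0} = 1
G(2) = mex{1} = 0
G(3) = mex{0,0} = 1
G(4) = mex{1,1,0} = 2
G(5) = mex{2,0,1} = 3
G(6) = mex{3,1,0,0} = 2
G(7) = mex{2,2,1,1} = 0
G(8) = mex{0,3,2,0,0} = 1
G(9) = mex{1,2,3,1,1} = 0
G(10) = mex{0,0,2,2,0} = 1
G(11) = mex{1,1,0,3,1} = 2
G(12) = mex{2,0,1,2,2} = 3
G(13) = mex{3,1,0,0,3} = 2
G(14) = mex{2,2,1,1,2} = 0
G(15) = mex{0,3,2,0,0} = 1
G(16) = mex{1,2,3,1,1} = 0
G(17) = mex{0,0,2,2,0} = 1
G(18) = mex{1,1,0,3,1} = 2
G(19) = mex{2,0,1,2,2} = 3
G(20) = mex{3,1,0,0,3} = 2
G(21) = mex{2,2,1,1,2} = 0
G(22) = mex{0,3,2,0,0} = 1
G(23) = mex{1,2,3,1,1} = 0
G(24) = mex{0,0,2,2,0} = 1
G(25) = mex{1,1,0,3,1} = 2
G_A(25) = 2.
Pile B, S = {1, 2, 3, 5, 6}:
G(0) = 0
G(1) = mex{0} = 1
G(2) = mex{1,0} = 2
G(3) = mex{2,1,0} = 3
G(4) = mex{3,2,1} = 0
G(5) = mex{0,3,2,0} = 1
G(6) = mex{1,0,3,1,0} = 2
G(7) = mex{2,1,0,2,1} = 3
G(8) = mex{3,2,1,3,2} = 0
G(9) = mex{0,3,2,0,3} = 1
G(10) = mex{1,0,3,1,0} = 2
G(11) = mex{2,1,0,2,1} = 3
G(12) = mex{3,2,1,3,2} = 0
G(13) = mex{0,3,2,0,3} = 1
G(14) = mex{1,0,3,1,0} = 2
G(15) = mex{2,1,0,2,1} = 3
G(16) = mex{3,2,1,3,2} = 0
G(17) = mex{0,3,2,0,3} = 1
G(18) = mex{1,0,3,1,0} = 2
G_B(18) = 2.
Pile C, S = {4, 6}:
n :  0  1  2  3  4  5  6  7  8  9 10
G :  0  0  0  0  1  1  1  1  2  2  0
G_C(10) = 0.
Combined Grundy value = 2 ⊕ 2 ⊕ 0 = 0.

0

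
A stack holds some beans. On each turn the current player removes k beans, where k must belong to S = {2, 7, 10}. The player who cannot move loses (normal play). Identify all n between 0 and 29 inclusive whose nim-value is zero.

0, 1, 4, 5, 9, 13, 17, 18, 21, 22, 26

G(0) = 0
G(1) = mex{} = 0
G(2) = mex{0} = 1
G(3) = mex{0} = 1
G(4) = mex{1} = 0
G(5) = mex{1} = 0
G(6) = mex{0} = 1
G(7) = mex{0,0} = 1
G(8) = mex{1,0} = 2
G(9) = mex{1,1} = 0
G(10) = mex{2,1,0} = 3
G(11) = mex{0,0,0} = 1
G(12) = mex{3,0,1} = 2
G(13) = mex{1,1,1} = 0
G(14) = mex{2,1,0} = 3
G(15) = mex{0,2,0} = 1
G(16) = mex{3,0,1} = 2
G(17) = mex{1,3,1} = 0
G(18) = mex{2,1,2} = 0
G(19) = mex{0,2,0} = 1
G(20) = mex{0,0,3} = 1
G(21) = mex{1,3,1} = 0
G(22) = mex{1,1,2} = 0
G(23) = mex{0,2,0} = 1
G(24) = mex{0,0,3} = 1
G(25) = mex{1,0,1} = 2
G(26) = mex{1,1,2} = 0
G(27) = mex{2,1,0} = 3
G(28) = mex{0,0,0} = 1
G(29) = mex{3,0,1} = 2
P-positions are exactly the n with G(n) = 0.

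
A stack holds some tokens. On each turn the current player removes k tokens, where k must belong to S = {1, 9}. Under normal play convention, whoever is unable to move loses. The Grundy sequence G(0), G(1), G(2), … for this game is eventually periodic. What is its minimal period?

2

G(0) = 0
G(1) = mex{0} = 1
G(2) = mex{1} = 0
G(3) = mex{0} = 1
G(4) = mex{1} = 0
G(5) = mex{0} = 1
G(6) = mex{1} = 0
G(7) = mex{0} = 1
G(8) = mex{1} = 0
G(9) = mex{0,0} = 1
G(10) = mex{1,1} = 0
G(11) = mex{0,0} = 1
G(12) = mex{1,1} = 0
G(13) = mex{0,0} = 1
G(14) = mex{1,1} = 0
G(n+2) = G(n) holds for n = 0,…,8 (a full window of length max(S) = 9), so the sequence is purely periodic with period 2.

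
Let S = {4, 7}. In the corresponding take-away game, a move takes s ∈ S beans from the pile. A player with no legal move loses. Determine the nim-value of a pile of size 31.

n :  0  1  2  3  4  5  6  7  8  9 10 11 12 13 14 15 16 17 18 19 20 21 22 23 24 25 26 27 28 29 30 31
G :  0  0  0  0  1  1  1  1  2  2  2  0  0  0  0  1  1  1  1  2  2  2  0  0  0  0  1  1  1  1  2  2

2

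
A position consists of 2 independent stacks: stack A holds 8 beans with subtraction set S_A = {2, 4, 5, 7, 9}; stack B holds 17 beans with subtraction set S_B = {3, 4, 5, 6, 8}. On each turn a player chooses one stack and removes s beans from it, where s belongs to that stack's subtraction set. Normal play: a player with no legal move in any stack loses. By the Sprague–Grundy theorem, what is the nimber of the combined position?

Stack A, S = {2, 4, 5, 7, 9}:
n : 0 1 2 3 4 5 6 7 8
G : 0 0 1 1 2 2 3 3 4
G_A(8) = 4.
Stack B, S = {3, 4, 5, 6, 8}:
G(0) = 0
G(1) = mex{} = 0
G(2) = mex{} = 0
G(3) = mex{0} = 1
G(4) = mex{0,0} = 1
G(5) = mex{0,0,0} = 1
G(6) = mex{1,0,0,0} = 2
G(7) = mex{1,1,0,0} = 2
G(8) = mex{1,1,1,0,0} = 2
G(9) = mex{2,1,1,1,0} = 3
G(10) = mex{2,2,1,1,0} = 3
G(11) = mex{2,2,2,1,1} = 0
G(12) = mex{3,2,2,2,1} = 0
G(13) = mex{3,3,2,2,1} = 0
G(14) = mex{0,3,3,2,2} = 1
G(15) = mex{0,0,3,3,2} = 1
G(16) = mex{0,0,0,3,2} = 1
G(17) = mex{1,0,0,0,3} = 2
G_B(17) = 2.
Combined Grundy value = 4 ⊕ 2 = 6.

6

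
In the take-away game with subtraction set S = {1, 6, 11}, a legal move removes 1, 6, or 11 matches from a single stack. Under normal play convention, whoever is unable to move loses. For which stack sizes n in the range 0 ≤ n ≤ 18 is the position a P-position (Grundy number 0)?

0, 2, 4, 7, 9, 12, 14, 16

G(0) = 0
G(1) = mex{0} = 1
G(2) = mex{1} = 0
G(3) = mex{0} = 1
G(4) = mex{1} = 0
G(5) = mex{0} = 1
G(6) = mex{1,0} = 2
G(7) = mex{2,1} = 0
G(8) = mex{0,0} = 1
G(9) = mex{1,1} = 0
G(10) = mex{0,0} = 1
G(11) = mex{1,1,0} = 2
G(12) = mex{2,2,1} = 0
G(13) = mex{0,0,0} = 1
G(14) = mex{1,1,1} = 0
G(15) = mex{0,0,0} = 1
G(16) = mex{1,1,1} = 0
G(17) = mex{0,2,2} = 1
G(18) = mex{1,0,0} = 2
P-positions are exactly the n with G(n) = 0.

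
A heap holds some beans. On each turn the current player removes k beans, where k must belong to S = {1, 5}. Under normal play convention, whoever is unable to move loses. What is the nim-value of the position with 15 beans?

1

G(0) = 0
G(1) = mex{0} = 1
G(2) = mex{1} = 0
G(3) = mex{0} = 1
G(4) = mex{1} = 0
G(5) = mex{0,0} = 1
G(6) = mex{1,1} = 0
G(7) = mex{0,0} = 1
G(8) = mex{1,1} = 0
G(9) = mex{0,0} = 1
G(10) = mex{1,1} = 0
G(11) = mex{0,0} = 1
G(12) = mex{1,1} = 0
G(13) = mex{0,0} = 1
G(14) = mex{1,1} = 0
G(15) = mex{0,0} = 1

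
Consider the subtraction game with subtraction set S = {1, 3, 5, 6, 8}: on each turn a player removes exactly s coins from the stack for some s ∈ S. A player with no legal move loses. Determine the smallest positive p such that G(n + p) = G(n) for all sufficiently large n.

n :  0  1  2  3  4  5  6  7  8  9 10 11 12 13 14 15 16 17 18 19 20 21 22 23
G :  0  1  0  1  0  1  2  3  2  3  2  0  1  0  1  0  1  2  3  2  3  2  0  1
G(n+11) = G(n) holds for n = 0,…,7 (a full window of length max(S) = 8), so the sequence is purely periodic with period 11.

11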